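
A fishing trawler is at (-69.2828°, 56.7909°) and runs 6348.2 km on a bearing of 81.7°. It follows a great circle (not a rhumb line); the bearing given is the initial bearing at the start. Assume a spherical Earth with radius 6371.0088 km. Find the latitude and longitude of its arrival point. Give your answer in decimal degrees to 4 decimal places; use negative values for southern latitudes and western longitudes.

Angular distance δ = d/R = 6348.2 / 6371.0088 = 0.996420 rad.
Converting: φ₁ = -1.209213 rad, θ = 1.425934 rad.
sin φ₂ = sin φ₁ cos δ + cos φ₁ sin δ cos θ = (-0.935338)(0.543311) + (0.353756)(0.839531)(0.144356) = -0.465308
φ₂ = asin(-0.465308) = -0.483982 rad = -27.7301°.
Δλ = atan2( sin θ sin δ cos φ₁ , cos δ − sin φ₁ sin φ₂ ) = atan2(0.293878, 0.108092) = 1.218343 rad = 69.8059°.
λ₂ = λ₁ + Δλ = 126.5968°.

latitude -27.7301°, longitude 126.5968°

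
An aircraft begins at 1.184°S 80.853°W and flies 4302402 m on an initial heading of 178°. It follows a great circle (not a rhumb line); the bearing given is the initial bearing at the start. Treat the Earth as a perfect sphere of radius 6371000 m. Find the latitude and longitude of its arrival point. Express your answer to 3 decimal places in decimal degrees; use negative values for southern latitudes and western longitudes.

latitude -39.848°, longitude -79.225°

δ = 4302402/6371000 = 0.675310 rad (38.6924°).
Start latitude φ₁ = -0.020665 rad; initial bearing θ = 3.106686 rad.
Applying the spherical law of cosines for sides, sin φ₂ = sin φ₁ cos δ + cos φ₁ sin δ cos θ = -0.640753, so φ₂ = -39.848°.
For the longitude increment, Δλ = atan2( sin θ sin δ cos φ₁, cos δ − sin φ₁ sin φ₂ ) = atan2(0.021812, 0.767273) = 1.628°.
λ₂ = λ₁ + Δλ = -79.225°.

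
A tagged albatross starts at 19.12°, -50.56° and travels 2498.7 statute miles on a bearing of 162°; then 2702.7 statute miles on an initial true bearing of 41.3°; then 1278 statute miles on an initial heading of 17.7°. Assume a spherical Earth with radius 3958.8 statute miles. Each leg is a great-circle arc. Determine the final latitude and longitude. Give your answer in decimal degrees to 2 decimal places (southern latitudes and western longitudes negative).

Apply the spherical direct solution leg by leg, carrying full precision between legs.
Leg 1: from (19.12°, -50.56°), δ = 2498.7/3958.8 = 0.631176 rad, θ = 162° → φ = -15.42°, λ = -39.66°.
Leg 2: from (-15.42°, -39.66°), δ = 2702.7/3958.8 = 0.682707 rad, θ = 41.3° → φ = 14.52°, λ = -14.18°.
Leg 3: from (14.52°, -14.18°), δ = 1278/3958.8 = 0.322825 rad, θ = 17.7° → φ = 32.03°, λ = -7.65°.

latitude 32.03°, longitude -7.65°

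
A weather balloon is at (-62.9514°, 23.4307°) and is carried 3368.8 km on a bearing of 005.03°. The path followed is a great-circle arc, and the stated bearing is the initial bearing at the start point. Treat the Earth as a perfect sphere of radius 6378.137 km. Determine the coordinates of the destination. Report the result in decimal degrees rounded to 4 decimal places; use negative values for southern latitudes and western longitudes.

latitude -32.7491°, longitude 26.4422°

The arc subtends δ = 3368.8/6378.137 = 0.528179 rad at the centre.
With φ₁ = -62.9514° = -1.098709 rad and θ = 5.03° = 0.087790 rad:
sin φ₂ = sin φ₁ cos δ + cos φ₁ sin δ cos θ = (-0.890621)(0.863726) + (0.454746)(0.503962)(0.996149) = -0.540961
φ₂ = asin(-0.540961) = -0.571579 rad = -32.7491°.
Then Δλ = atan2(0.020093, 0.381935) = 0.052561 rad, from sin θ sin δ cos φ₁ over cos δ − sin φ₁ sin φ₂.
λ₂ = 23.4307° + 3.0115° = 26.4422°.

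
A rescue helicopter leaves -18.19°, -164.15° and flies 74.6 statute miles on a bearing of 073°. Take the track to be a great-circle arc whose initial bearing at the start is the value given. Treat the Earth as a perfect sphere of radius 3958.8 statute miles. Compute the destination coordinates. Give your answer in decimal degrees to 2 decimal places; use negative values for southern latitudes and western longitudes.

latitude -17.87°, longitude -163.07°

The arc subtends δ = 74.6/3958.8 = 0.018844 rad at the centre.
Converting: φ₁ = -0.317475 rad, θ = 1.274090 rad.
Destination latitude: φ₂ = arcsin( sin φ₁ cos δ + cos φ₁ sin δ cos θ ) = arcsin(-0.306880) = -17.87°.
For the longitude increment, Δλ = atan2( sin θ sin δ cos φ₁, cos δ − sin φ₁ sin φ₂ ) = atan2(0.017119, 0.904024) = 1.08°.
λ₂ = -164.15° + 1.08° = -163.07°.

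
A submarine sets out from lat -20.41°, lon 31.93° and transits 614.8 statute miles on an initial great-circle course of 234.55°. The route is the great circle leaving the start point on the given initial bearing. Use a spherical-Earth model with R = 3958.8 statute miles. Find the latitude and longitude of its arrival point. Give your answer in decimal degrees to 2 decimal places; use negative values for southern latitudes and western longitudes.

The arc subtends δ = 614.8/3958.8 = 0.155300 rad at the centre.
With φ₁ = -20.41° = -0.356222 rad and θ = 234.55° = 4.093670 rad:
sin φ₂ = sin φ₁ cos δ + cos φ₁ sin δ cos θ = (-0.348736)(0.987965) + (0.937221)(0.154676)(-0.579992) = -0.428618
φ₂ = asin(-0.428618) = -0.442962 rad = -25.38°.
Δλ = atan2( sin θ sin δ cos φ₁ , cos δ − sin φ₁ sin φ₂ ) = atan2(-0.118092, 0.838491) = -0.139919 rad = -8.02°.
λ₂ = λ₁ + Δλ = 23.91°.

latitude -25.38°, longitude 23.91°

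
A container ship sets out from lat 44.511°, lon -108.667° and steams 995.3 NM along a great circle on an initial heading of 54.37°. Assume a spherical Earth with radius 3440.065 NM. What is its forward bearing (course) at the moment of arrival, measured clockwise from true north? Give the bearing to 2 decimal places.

Central angle δ = d/R = 0.289326 rad.
Start latitude φ₁ = 0.776864 rad; initial bearing θ = 0.948936 rad.
Applying the spherical law of cosines for sides, sin φ₂ = sin φ₁ cos δ + cos φ₁ sin δ cos θ = 0.790431, so φ₂ = 52.226°.
For the longitude increment, Δλ = atan2( sin θ sin δ cos φ₁, cos δ − sin φ₁ sin φ₂ ) = atan2(0.165369, 0.404307) = 22.245°.
λ₂ = λ₁ + Δλ = -86.422°.
The forward bearing on arrival equals the back-azimuth from the destination plus 180°.
Back-azimuth from P₂ (52.23°, -86.42°) to P₁ (44.51°, -108.67°), with Δλ' = λ₁ − λ₂ = -22.25°: atan2( sin Δλ' cos φ₁ , cos φ₂ sin φ₁ − sin φ₂ cos φ₁ cos Δλ' ) = 251.13°.
Final bearing = (251.13° + 180°) mod 360° = 71.13°.

final bearing 71.13°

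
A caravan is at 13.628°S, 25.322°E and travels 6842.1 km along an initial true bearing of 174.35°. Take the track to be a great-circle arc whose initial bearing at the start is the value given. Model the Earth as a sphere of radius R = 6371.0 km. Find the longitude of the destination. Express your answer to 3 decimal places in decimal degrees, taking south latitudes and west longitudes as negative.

The arc subtends δ = 6842.1/6371 = 1.073944 rad at the centre.
Converting: φ₁ = -0.237853 rad, θ = 3.042982 rad.
Destination latitude: φ₂ = arcsin( sin φ₁ cos δ + cos φ₁ sin δ cos θ ) = arcsin(-0.962496) = -74.259°.
For the longitude increment, Δλ = atan2( sin θ sin δ cos φ₁, cos δ − sin φ₁ sin φ₂ ) = atan2(0.084111, 0.249880) = 18.603°.
Hence λ₂ = 25.322° + 18.603° = 43.925°.

longitude 43.925°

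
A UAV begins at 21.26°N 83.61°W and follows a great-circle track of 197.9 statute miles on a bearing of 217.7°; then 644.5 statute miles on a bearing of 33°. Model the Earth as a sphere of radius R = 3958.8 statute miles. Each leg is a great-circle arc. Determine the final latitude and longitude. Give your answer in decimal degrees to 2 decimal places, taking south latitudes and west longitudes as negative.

Apply the spherical direct solution leg by leg, carrying full precision between legs.
Leg 1: from (21.26°, -83.61°), δ = 197.9/3958.8 = 0.049990 rad, θ = 217.7° → φ = 18.98°, λ = -85.46°.
Leg 2: from (18.98°, -85.46°), δ = 644.5/3958.8 = 0.162802 rad, θ = 33° → φ = 26.71°, λ = -79.79°.

latitude 26.71°, longitude -79.79°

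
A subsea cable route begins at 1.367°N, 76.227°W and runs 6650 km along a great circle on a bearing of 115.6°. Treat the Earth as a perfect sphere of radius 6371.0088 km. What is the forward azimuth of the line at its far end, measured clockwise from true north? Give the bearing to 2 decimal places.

Central angle δ = d/R = 1.043791 rad.
Converting: φ₁ = 0.023859 rad, θ = 2.017601 rad.
Destination latitude: φ₂ = arcsin( sin φ₁ cos δ + cos φ₁ sin δ cos θ ) = arcsin(-0.361354) = -21.183°.
For the longitude increment, Δλ = atan2( sin θ sin δ cos φ₁, cos δ − sin φ₁ sin φ₂ ) = atan2(0.779247, 0.511568) = 56.716°.
λ₂ = -76.227° + 56.716° = -19.511°.
The forward bearing on arrival equals the back-azimuth from the destination plus 180°.
Back-azimuth from P₂ (-21.18°, -19.51°) to P₁ (1.37°, -76.23°), with Δλ' = λ₁ − λ₂ = -56.72°: atan2( sin Δλ' cos φ₁ , cos φ₂ sin φ₁ − sin φ₂ cos φ₁ cos Δλ' ) = 284.78°.
Final bearing = (284.78° + 180°) mod 360° = 104.78°.

final bearing 104.78°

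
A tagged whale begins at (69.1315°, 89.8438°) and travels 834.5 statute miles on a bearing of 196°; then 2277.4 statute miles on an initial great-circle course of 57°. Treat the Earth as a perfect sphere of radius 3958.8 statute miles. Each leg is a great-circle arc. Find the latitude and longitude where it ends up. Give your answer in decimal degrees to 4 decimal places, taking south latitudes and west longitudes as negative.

latitude 60.0381°, longitude 149.7182°

Apply the spherical direct solution leg by leg, carrying full precision between legs.
Leg 1: from (69.1315°, 89.8438°), δ = 834.5/3958.8 = 0.210796 rad, θ = 196° → φ = 57.3592°, λ = 83.7055°.
Leg 2: from (57.3592°, 83.7055°), δ = 2277.4/3958.8 = 0.575275 rad, θ = 57° → φ = 60.0381°, λ = 149.7182°.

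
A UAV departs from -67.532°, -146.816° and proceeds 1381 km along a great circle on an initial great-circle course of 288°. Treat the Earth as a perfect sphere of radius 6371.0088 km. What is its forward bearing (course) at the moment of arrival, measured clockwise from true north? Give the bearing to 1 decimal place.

Central angle δ = d/R = 0.216763 rad.
With φ₁ = -67.532° = -1.178656 rad and θ = 288° = 5.026548 rad:
Destination latitude: φ₂ = arcsin( sin φ₁ cos δ + cos φ₁ sin δ cos θ ) = arcsin(-0.877069) = -61.291°.
For the longitude increment, Δλ = atan2( sin θ sin δ cos φ₁, cos δ − sin φ₁ sin φ₂ ) = atan2(-0.078170, 0.166105) = -25.202°.
λ₂ = -146.816° + -25.202° = -172.018°.
The forward bearing on arrival equals the back-azimuth from the destination plus 180°.
Back-azimuth from P₂ (-61.3°, -172.0°) to P₁ (-67.5°, -146.8°), with Δλ' = λ₁ − λ₂ = 25.2°: atan2( sin Δλ' cos φ₁ , cos φ₂ sin φ₁ − sin φ₂ cos φ₁ cos Δλ' ) = 130.8°.
Final bearing = (130.8° + 180°) mod 360° = 310.8°.

final bearing 310.8°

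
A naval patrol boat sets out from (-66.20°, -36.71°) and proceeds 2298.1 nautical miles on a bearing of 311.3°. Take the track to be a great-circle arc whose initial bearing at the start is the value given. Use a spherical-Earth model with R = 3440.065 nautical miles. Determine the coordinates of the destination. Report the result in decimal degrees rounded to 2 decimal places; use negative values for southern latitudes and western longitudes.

latitude -33.59°, longitude -70.67°

δ = 2298.1/3440.065 = 0.668040 rad (38.2759°).
Converting: φ₁ = -1.155408 rad, θ = 5.433210 rad.
Applying the spherical law of cosines for sides, sin φ₂ = sin φ₁ cos δ + cos φ₁ sin δ cos θ = -0.553293, so φ₂ = -33.59°.
Δλ = atan2( sin θ sin δ cos φ₁ , cos δ − sin φ₁ sin φ₂ ) = atan2(-0.187798, 0.278796) = -0.592788 rad = -33.96°.
λ₂ = λ₁ + Δλ = -70.67°.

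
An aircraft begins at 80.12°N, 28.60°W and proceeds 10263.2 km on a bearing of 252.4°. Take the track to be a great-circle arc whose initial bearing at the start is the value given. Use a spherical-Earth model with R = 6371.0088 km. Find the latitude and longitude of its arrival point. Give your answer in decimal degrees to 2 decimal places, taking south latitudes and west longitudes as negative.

latitude -5.24°, longitude -101.62°

Angular distance δ = d/R = 10263.2 / 6371.0088 = 1.610922 rad.
With φ₁ = 80.12° = 1.398358 rad and θ = 252.4° = 4.405211 rad:
Destination latitude: φ₂ = arcsin( sin φ₁ cos δ + cos φ₁ sin δ cos θ ) = arcsin(-0.091361) = -5.24°.
Then Δλ = atan2(-0.163422, 0.049891) = -1.274496 rad, from sin θ sin δ cos φ₁ over cos δ − sin φ₁ sin φ₂.
λ₂ = λ₁ + Δλ = -101.62°.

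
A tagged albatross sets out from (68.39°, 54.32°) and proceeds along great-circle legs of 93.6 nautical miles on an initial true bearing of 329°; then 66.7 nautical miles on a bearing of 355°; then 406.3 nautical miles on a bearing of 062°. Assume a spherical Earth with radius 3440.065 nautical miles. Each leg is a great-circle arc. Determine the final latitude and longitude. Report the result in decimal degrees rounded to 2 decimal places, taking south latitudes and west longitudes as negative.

Apply the spherical direct solution leg by leg, carrying full precision between legs.
Leg 1: from (68.39°, 54.32°), δ = 93.6/3440.065 = 0.027209 rad, θ = 329° → φ = 69.71°, λ = 52.00°.
Leg 2: from (69.71°, 52.00°), δ = 66.7/3440.065 = 0.019389 rad, θ = 355° → φ = 70.82°, λ = 51.71°.
Leg 3: from (70.82°, 51.71°), δ = 406.3/3440.065 = 0.118108 rad, θ = 62° → φ = 72.95°, λ = 72.50°.

latitude 72.95°, longitude 72.50°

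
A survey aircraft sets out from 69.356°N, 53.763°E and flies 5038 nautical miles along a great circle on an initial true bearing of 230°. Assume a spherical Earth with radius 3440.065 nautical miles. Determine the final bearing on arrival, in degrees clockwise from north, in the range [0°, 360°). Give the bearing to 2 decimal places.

δ = 5038/3440.065 = 1.464507 rad (83.9101°).
With φ₁ = 69.356° = 1.210491 rad and θ = 230° = 4.014257 rad:
Applying the spherical law of cosines for sides, sin φ₂ = sin φ₁ cos δ + cos φ₁ sin δ cos θ = -0.126066, so φ₂ = -7.242°.
For the longitude increment, Δλ = atan2( sin θ sin δ cos φ₁, cos δ − sin φ₁ sin φ₂ ) = atan2(-0.268553, 0.224060) = -50.161°.
Hence λ₂ = 53.763° + -50.161° = 3.602°.
The forward bearing on arrival equals the back-azimuth from the destination plus 180°.
Back-azimuth from P₂ (-7.24°, 3.60°) to P₁ (69.36°, 53.76°), with Δλ' = λ₁ − λ₂ = 50.16°: atan2( sin Δλ' cos φ₁ , cos φ₂ sin φ₁ − sin φ₂ cos φ₁ cos Δλ' ) = 15.80°.
Final bearing = (15.80° + 180°) mod 360° = 195.80°.

final bearing 195.80°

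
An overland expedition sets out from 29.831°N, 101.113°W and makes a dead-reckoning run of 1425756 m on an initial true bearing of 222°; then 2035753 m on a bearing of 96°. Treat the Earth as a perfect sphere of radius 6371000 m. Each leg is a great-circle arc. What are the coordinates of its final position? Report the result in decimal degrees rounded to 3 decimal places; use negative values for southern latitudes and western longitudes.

latitude 17.086°, longitude -91.129°

Apply the spherical direct solution leg by leg, carrying full precision between legs.
Leg 1: from (29.831°, -101.113°), δ = 1425756/6371000 = 0.223788 rad, θ = 222° → φ = 19.997°, λ = -110.205°.
Leg 2: from (19.997°, -110.205°), δ = 2035753/6371000 = 0.319534 rad, θ = 96° → φ = 17.086°, λ = -91.129°.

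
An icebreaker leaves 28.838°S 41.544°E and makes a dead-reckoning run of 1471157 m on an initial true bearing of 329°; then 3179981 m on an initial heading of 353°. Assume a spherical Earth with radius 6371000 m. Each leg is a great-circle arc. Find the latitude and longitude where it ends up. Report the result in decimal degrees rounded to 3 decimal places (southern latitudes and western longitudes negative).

latitude 11.081°, longitude 31.044°

Apply the spherical direct solution leg by leg, carrying full precision between legs.
Leg 1: from (-28.838°, 41.544°), δ = 1471157/6371000 = 0.230915 rad, θ = 329° → φ = -17.318°, λ = 34.451°.
Leg 2: from (-17.318°, 34.451°), δ = 3179981/6371000 = 0.499134 rad, θ = 353° → φ = 11.081°, λ = 31.044°.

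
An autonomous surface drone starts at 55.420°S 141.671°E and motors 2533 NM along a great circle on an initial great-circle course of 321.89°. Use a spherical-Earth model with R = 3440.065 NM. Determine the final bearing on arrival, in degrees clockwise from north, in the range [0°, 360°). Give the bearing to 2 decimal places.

Central angle δ = d/R = 0.736323 rad.
Start latitude φ₁ = -0.967261 rad; initial bearing θ = 5.618040 rad.
Applying the spherical law of cosines for sides, sin φ₂ = sin φ₁ cos δ + cos φ₁ sin δ cos θ = -0.310142, so φ₂ = -18.068°.
Δλ = atan2( sin θ sin δ cos φ₁ , cos δ − sin φ₁ sin φ₂ ) = atan2(-0.235237, 0.485592) = -0.451118 rad = -25.847°.
λ₂ = λ₁ + Δλ = 115.824°.
The forward bearing on arrival equals the back-azimuth from the destination plus 180°.
Back-azimuth from P₂ (-18.07°, 115.82°) to P₁ (-55.42°, 141.67°), with Δλ' = λ₁ − λ₂ = 25.85°: atan2( sin Δλ' cos φ₁ , cos φ₂ sin φ₁ − sin φ₂ cos φ₁ cos Δλ' ) = 158.38°.
Final bearing = (158.38° + 180°) mod 360° = 338.38°.

final bearing 338.38°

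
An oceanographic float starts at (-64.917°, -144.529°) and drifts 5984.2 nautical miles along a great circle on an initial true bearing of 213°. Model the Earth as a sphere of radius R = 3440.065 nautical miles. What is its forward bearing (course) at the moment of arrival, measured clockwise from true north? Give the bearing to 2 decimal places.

δ = 5984.2/3440.065 = 1.739560 rad (99.6695°).
With φ₁ = -64.917° = -1.133015 rad and θ = 213° = 3.717551 rad:
Applying the spherical law of cosines for sides, sin φ₂ = sin φ₁ cos δ + cos φ₁ sin δ cos θ = -0.198363, so φ₂ = -11.441°.
Then Δλ = atan2(-0.227609, -0.347620) = -2.561876 rad, from sin θ sin δ cos φ₁ over cos δ − sin φ₁ sin φ₂.
λ₂ = -144.529° + -146.785° = -291.314°, normalized to (−180°, 180°] → 68.686°.
The forward bearing on arrival equals the back-azimuth from the destination plus 180°.
Back-azimuth from P₂ (-11.44°, 68.69°) to P₁ (-64.92°, -144.53°), with Δλ' = λ₁ − λ₂ = -213.22°: atan2( sin Δλ' cos φ₁ , cos φ₂ sin φ₁ − sin φ₂ cos φ₁ cos Δλ' ) = 166.37°.
Final bearing = (166.37° + 180°) mod 360° = 346.37°.

final bearing 346.37°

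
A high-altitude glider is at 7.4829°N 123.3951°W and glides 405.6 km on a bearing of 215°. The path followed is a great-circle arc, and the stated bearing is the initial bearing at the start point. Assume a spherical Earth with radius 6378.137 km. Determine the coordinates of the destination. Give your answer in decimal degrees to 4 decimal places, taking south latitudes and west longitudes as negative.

Central angle δ = d/R = 0.063592 rad.
With φ₁ = 7.4829° = 0.130601 rad and θ = 215° = 3.752458 rad:
Destination latitude: φ₂ = arcsin( sin φ₁ cos δ + cos φ₁ sin δ cos θ ) = arcsin(0.078354) = 4.4939°.
Then Δλ = atan2(-0.036140, 0.987775) = -0.036571 rad, from sin θ sin δ cos φ₁ over cos δ − sin φ₁ sin φ₂.
Hence λ₂ = -123.3951° + -2.0954° = -125.4905°.

latitude 4.4939°, longitude -125.4905°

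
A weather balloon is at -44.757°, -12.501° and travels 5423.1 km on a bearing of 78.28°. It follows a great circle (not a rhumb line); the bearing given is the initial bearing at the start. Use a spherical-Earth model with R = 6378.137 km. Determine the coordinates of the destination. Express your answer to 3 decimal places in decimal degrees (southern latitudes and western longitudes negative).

Angular distance δ = d/R = 5423.1 / 6378.137 = 0.850264 rad.
With φ₁ = -44.757° = -0.781157 rad and θ = 78.28° = 1.366244 rad:
Applying the spherical law of cosines for sides, sin φ₂ = sin φ₁ cos δ + cos φ₁ sin δ cos θ = -0.356164, so φ₂ = -20.865°.
For the longitude increment, Δλ = atan2( sin θ sin δ cos φ₁, cos δ − sin φ₁ sin φ₂ ) = atan2(0.522483, 0.409009) = 51.946°.
λ₂ = -12.501° + 51.946° = 39.445°.

latitude -20.865°, longitude 39.445°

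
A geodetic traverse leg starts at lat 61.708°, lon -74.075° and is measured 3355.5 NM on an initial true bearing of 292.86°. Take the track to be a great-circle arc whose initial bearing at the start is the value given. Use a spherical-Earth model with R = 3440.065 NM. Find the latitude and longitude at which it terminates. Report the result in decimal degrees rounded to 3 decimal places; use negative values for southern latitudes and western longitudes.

latitude 40.261°, longitude -165.382°

Angular distance δ = d/R = 3355.5 / 3440.065 = 0.975418 rad.
Start latitude φ₁ = 1.077008 rad; initial bearing θ = 5.111371 rad.
sin φ₂ = sin φ₁ cos δ + cos φ₁ sin δ cos θ = (0.880544)(0.560822) + (0.473965)(0.827936)(0.388481) = 0.646273
φ₂ = asin(0.646273) = 0.702691 rad = 40.261°.
For the longitude increment, Δλ = atan2( sin θ sin δ cos φ₁, cos δ − sin φ₁ sin φ₂ ) = atan2(-0.361592, -0.008250) = -91.307°.
Hence λ₂ = -74.075° + -91.307° = -165.382°.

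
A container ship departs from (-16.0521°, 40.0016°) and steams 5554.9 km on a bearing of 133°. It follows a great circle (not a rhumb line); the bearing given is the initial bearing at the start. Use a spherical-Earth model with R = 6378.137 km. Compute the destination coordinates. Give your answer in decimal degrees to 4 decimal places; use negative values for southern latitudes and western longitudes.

latitude -42.8003°, longitude 89.6826°

The arc subtends δ = 5554.9/6378.137 = 0.870928 rad at the centre.
Start latitude φ₁ = -0.280162 rad; initial bearing θ = 2.321288 rad.
Destination latitude: φ₂ = arcsin( sin φ₁ cos δ + cos φ₁ sin δ cos θ ) = arcsin(-0.679445) = -42.8003°.
For the longitude increment, Δλ = atan2( sin θ sin δ cos φ₁, cos δ − sin φ₁ sin φ₂ ) = atan2(0.537620, 0.456243) = 49.6810°.
Hence λ₂ = 40.0016° + 49.6810° = 89.6826°.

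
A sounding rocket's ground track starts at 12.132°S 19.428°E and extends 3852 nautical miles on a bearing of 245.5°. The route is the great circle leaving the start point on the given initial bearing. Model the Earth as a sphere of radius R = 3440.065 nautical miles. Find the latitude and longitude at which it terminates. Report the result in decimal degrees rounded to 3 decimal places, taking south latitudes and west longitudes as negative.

latitude -27.161°, longitude -47.565°

Angular distance δ = d/R = 3852 / 3440.065 = 1.119746 rad.
Converting: φ₁ = -0.211743 rad, θ = 4.284783 rad.
Applying the spherical law of cosines for sides, sin φ₂ = sin φ₁ cos δ + cos φ₁ sin δ cos θ = -0.456497, so φ₂ = -27.161°.
Then Δλ = atan2(-0.800665, 0.339971) = -1.169255 rad, from sin θ sin δ cos φ₁ over cos δ − sin φ₁ sin φ₂.
λ₂ = λ₁ + Δλ = -47.565°.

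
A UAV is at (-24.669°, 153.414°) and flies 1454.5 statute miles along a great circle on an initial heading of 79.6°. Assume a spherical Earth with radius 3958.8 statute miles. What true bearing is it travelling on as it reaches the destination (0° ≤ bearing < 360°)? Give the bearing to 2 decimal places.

Angular distance δ = d/R = 1454.5 / 3958.8 = 0.367409 rad.
With φ₁ = -24.669° = -0.430555 rad and θ = 79.6° = 1.389282 rad:
Applying the spherical law of cosines for sides, sin φ₂ = sin φ₁ cos δ + cos φ₁ sin δ cos θ = -0.330596, so φ₂ = -19.305°.
For the longitude increment, Δλ = atan2( sin θ sin δ cos φ₁, cos δ − sin φ₁ sin φ₂ ) = atan2(0.321054, 0.795278) = 21.984°.
λ₂ = λ₁ + Δλ = 175.398°.
The forward bearing on arrival equals the back-azimuth from the destination plus 180°.
Back-azimuth from P₂ (-19.30°, 175.40°) to P₁ (-24.67°, 153.41°), with Δλ' = λ₁ − λ₂ = -21.98°: atan2( sin Δλ' cos φ₁ , cos φ₂ sin φ₁ − sin φ₂ cos φ₁ cos Δλ' ) = 251.27°.
Final bearing = (251.27° + 180°) mod 360° = 71.27°.

final bearing 71.27°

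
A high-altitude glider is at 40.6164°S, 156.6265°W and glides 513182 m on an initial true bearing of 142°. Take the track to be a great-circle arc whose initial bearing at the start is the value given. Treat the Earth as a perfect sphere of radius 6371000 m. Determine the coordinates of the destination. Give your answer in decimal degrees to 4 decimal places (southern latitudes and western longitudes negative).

Central angle δ = d/R = 0.080550 rad.
Converting: φ₁ = -0.708890 rad, θ = 2.478368 rad.
sin φ₂ = sin φ₁ cos δ + cos φ₁ sin δ cos θ = (-0.650992)(0.996758) + (0.759085)(0.080463)(-0.788011) = -0.697011
φ₂ = asin(-0.697011) = -0.771220 rad = -44.1877°.
Then Δλ = atan2(0.037603, 0.543009) = 0.069140 rad, from sin θ sin δ cos φ₁ over cos δ − sin φ₁ sin φ₂.
Hence λ₂ = -156.6265° + 3.9614° = -152.6651°.

latitude -44.1877°, longitude -152.6651°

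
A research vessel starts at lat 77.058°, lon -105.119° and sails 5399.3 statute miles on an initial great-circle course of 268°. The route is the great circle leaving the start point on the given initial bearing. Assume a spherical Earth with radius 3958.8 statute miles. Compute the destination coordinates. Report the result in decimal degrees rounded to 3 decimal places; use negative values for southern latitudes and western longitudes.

Angular distance δ = d/R = 5399.3 / 3958.8 = 1.363873 rad.
Converting: φ₁ = 1.344916 rad, θ = 4.677482 rad.
Applying the spherical law of cosines for sides, sin φ₂ = sin φ₁ cos δ + cos φ₁ sin δ cos θ = 0.192581, so φ₂ = 11.103°.
Δλ = atan2( sin θ sin δ cos φ₁ , cos δ − sin φ₁ sin φ₂ ) = atan2(-0.219053, 0.017761) = -1.489894 rad = -85.365°.
λ₂ = -105.119° + -85.365° = -190.484°, normalized to (−180°, 180°] → 169.516°.

latitude 11.103°, longitude 169.516°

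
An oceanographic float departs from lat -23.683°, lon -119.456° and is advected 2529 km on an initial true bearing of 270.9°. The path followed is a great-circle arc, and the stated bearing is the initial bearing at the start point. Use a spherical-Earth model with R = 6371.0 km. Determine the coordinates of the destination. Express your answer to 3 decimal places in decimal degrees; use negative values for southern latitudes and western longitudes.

latitude -21.400°, longitude -143.987°

Central angle δ = d/R = 0.396955 rad.
Start latitude φ₁ = -0.413346 rad; initial bearing θ = 4.728097 rad.
sin φ₂ = sin φ₁ cos δ + cos φ₁ sin δ cos θ = (-0.401676)(0.922243) + (0.915782)(0.386612)(0.015707) = -0.364882
φ₂ = asin(-0.364882) = -0.373506 rad = -21.400°.
For the longitude increment, Δλ = atan2( sin θ sin δ cos φ₁, cos δ − sin φ₁ sin φ₂ ) = atan2(-0.354008, 0.775678) = -24.531°.
Hence λ₂ = -119.456° + -24.531° = -143.987°.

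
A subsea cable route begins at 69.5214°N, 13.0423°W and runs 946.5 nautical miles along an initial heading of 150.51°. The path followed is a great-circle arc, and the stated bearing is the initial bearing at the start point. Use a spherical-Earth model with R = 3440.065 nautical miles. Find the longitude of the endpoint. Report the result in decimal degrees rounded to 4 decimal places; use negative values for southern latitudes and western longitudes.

longitude 0.4306°

Angular distance δ = d/R = 946.5 / 3440.065 = 0.275140 rad.
With φ₁ = 69.5214° = 1.213377 rad and θ = 150.51° = 2.626895 rad:
sin φ₂ = sin φ₁ cos δ + cos φ₁ sin δ cos θ = (0.936803)(0.962387) + (0.349858)(0.271682)(-0.870442) = 0.818832
φ₂ = asin(0.818832) = 0.959373 rad = 54.9680°.
Δλ = atan2( sin θ sin δ cos φ₁ , cos δ − sin φ₁ sin φ₂ ) = atan2(0.046790, 0.195303) = 0.235146 rad = 13.4729°.
λ₂ = -13.0423° + 13.4729° = 0.4306°.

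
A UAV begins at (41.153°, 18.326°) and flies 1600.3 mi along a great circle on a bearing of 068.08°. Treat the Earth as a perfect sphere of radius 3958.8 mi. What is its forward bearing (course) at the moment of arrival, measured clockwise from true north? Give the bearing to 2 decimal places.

Central angle δ = d/R = 0.404239 rad.
Converting: φ₁ = 0.718255 rad, θ = 1.188220 rad.
Applying the spherical law of cosines for sides, sin φ₂ = sin φ₁ cos δ + cos φ₁ sin δ cos θ = 0.715590, so φ₂ = 45.692°.
Δλ = atan2( sin θ sin δ cos φ₁ , cos δ − sin φ₁ sin φ₂ ) = atan2(0.274741, 0.448493) = 0.549624 rad = 31.491°.
λ₂ = 18.326° + 31.491° = 49.817°.
The forward bearing on arrival equals the back-azimuth from the destination plus 180°.
Back-azimuth from P₂ (45.69°, 49.82°) to P₁ (41.15°, 18.33°), with Δλ' = λ₁ − λ₂ = -31.49°: atan2( sin Δλ' cos φ₁ , cos φ₂ sin φ₁ − sin φ₂ cos φ₁ cos Δλ' ) = 270.03°.
Final bearing = (270.03° + 180°) mod 360° = 90.03°.

final bearing 90.03°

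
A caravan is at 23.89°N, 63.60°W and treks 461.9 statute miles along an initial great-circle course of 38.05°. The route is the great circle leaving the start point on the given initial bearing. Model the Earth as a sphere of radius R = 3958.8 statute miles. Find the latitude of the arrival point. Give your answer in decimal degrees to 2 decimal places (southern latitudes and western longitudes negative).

The arc subtends δ = 461.9/3958.8 = 0.116677 rad at the centre.
Converting: φ₁ = 0.416959 rad, θ = 0.664098 rad.
sin φ₂ = sin φ₁ cos δ + cos φ₁ sin δ cos θ = (0.404982)(0.993201) + (0.914325)(0.116412)(0.787473) = 0.486046
φ₂ = asin(0.486046) = 0.507560 rad = 29.08°.
For the longitude increment, Δλ = atan2( sin θ sin δ cos φ₁, cos δ − sin φ₁ sin φ₂ ) = atan2(0.065603, 0.796361) = 4.71°.
λ₂ = λ₁ + Δλ = -58.89°.

latitude 29.08°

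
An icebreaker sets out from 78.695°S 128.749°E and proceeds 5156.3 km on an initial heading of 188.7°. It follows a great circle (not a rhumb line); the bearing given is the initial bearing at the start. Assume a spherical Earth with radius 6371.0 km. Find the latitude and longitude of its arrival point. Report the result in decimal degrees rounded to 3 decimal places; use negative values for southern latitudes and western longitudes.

δ = 5156.3/6371 = 0.809339 rad (46.3717°).
Converting: φ₁ = -1.373487 rad, θ = 3.293436 rad.
Destination latitude: φ₂ = arcsin( sin φ₁ cos δ + cos φ₁ sin δ cos θ ) = arcsin(-0.816851) = -54.771°.
Δλ = atan2( sin θ sin δ cos φ₁ , cos δ − sin φ₁ sin φ₂ ) = atan2(-0.021463, -0.111025) = -2.950632 rad = -169.059°.
Hence λ₂ = 128.749° + -169.059° = -40.310°.

latitude -54.771°, longitude -40.310°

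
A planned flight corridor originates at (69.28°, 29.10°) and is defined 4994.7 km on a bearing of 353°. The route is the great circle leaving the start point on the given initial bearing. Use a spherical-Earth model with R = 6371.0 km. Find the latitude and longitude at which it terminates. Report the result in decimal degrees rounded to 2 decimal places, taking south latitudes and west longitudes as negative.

latitude 65.54°, longitude -138.90°

δ = 4994.7/6371 = 0.783974 rad (44.9184°).
With φ₁ = 69.28° = 1.209164 rad and θ = 353° = 6.161012 rad:
sin φ₂ = sin φ₁ cos δ + cos φ₁ sin δ cos θ = (0.935321)(0.708113) + (0.353801)(0.706099)(0.992546) = 0.910269
φ₂ = asin(0.910269) = 1.143934 rad = 65.54°.
For the longitude increment, Δλ = atan2( sin θ sin δ cos φ₁, cos δ − sin φ₁ sin φ₂ ) = atan2(-0.030445, -0.143281) = -168.00°.
Hence λ₂ = 29.10° + -168.00° = -138.90°.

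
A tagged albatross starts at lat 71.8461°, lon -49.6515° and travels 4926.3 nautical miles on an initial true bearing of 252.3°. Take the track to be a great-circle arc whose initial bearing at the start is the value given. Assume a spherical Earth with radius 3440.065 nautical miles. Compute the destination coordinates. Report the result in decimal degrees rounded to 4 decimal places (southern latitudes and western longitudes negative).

latitude 2.1555°, longitude -120.4161°

δ = 4926.3/3440.065 = 1.432037 rad (82.0497°).
Converting: φ₁ = 1.253951 rad, θ = 4.403466 rad.
Destination latitude: φ₂ = arcsin( sin φ₁ cos δ + cos φ₁ sin δ cos θ ) = arcsin(0.037612) = 2.1555°.
Then Δλ = atan2(-0.293968, 0.102574) = -1.235075 rad, from sin θ sin δ cos φ₁ over cos δ − sin φ₁ sin φ₂.
Hence λ₂ = -49.6515° + -70.7646° = -120.4161°.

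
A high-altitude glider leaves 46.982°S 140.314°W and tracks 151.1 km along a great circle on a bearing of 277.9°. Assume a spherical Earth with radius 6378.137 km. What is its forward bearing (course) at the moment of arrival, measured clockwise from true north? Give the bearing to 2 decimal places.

The arc subtends δ = 151.1/6378.137 = 0.023690 rad at the centre.
Start latitude φ₁ = -0.819991 rad; initial bearing θ = 4.850270 rad.
sin φ₂ = sin φ₁ cos δ + cos φ₁ sin δ cos θ = (-0.731139)(0.999719) + (0.682228)(0.023688)(0.137445) = -0.728713
φ₂ = asin(-0.728713) = -0.816441 rad = -46.779°.
For the longitude increment, Δλ = atan2( sin θ sin δ cos φ₁, cos δ − sin φ₁ sin φ₂ ) = atan2(-0.016007, 0.466929) = -1.963°.
λ₂ = -140.314° + -1.963° = -142.277°.
The forward bearing on arrival equals the back-azimuth from the destination plus 180°.
Back-azimuth from P₂ (-46.78°, -142.28°) to P₁ (-46.98°, -140.31°), with Δλ' = λ₁ − λ₂ = 1.96°: atan2( sin Δλ' cos φ₁ , cos φ₂ sin φ₁ − sin φ₂ cos φ₁ cos Δλ' ) = 99.33°.
Final bearing = (99.33° + 180°) mod 360° = 279.33°.

final bearing 279.33°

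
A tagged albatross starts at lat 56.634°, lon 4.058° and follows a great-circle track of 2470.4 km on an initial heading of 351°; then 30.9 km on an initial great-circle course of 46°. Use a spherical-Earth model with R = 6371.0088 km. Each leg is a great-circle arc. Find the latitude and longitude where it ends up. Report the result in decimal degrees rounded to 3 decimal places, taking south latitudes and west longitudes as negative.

latitude 78.307°, longitude -11.648°

Apply the spherical direct solution leg by leg, carrying full precision between legs.
Leg 1: from (56.634°, 4.058°), δ = 2470.4/6371.0088 = 0.387756 rad, θ = 351° → φ = 78.116°, λ = -12.634°.
Leg 2: from (78.116°, -12.634°), δ = 30.9/6371.0088 = 0.004850 rad, θ = 46° → φ = 78.307°, λ = -11.648°.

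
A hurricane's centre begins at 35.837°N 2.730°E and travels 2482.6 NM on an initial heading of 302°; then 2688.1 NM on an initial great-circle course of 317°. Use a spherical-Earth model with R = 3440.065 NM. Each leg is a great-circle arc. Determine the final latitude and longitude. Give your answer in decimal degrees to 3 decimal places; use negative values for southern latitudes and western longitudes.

latitude 60.362°, longitude -127.740°

Apply the spherical direct solution leg by leg, carrying full precision between legs.
Leg 1: from (35.837°, 2.730°), δ = 2482.6/3440.065 = 0.721672 rad, θ = 302° → φ = 46.330°, λ = -51.501°.
Leg 2: from (46.330°, -51.501°), δ = 2688.1/3440.065 = 0.781410 rad, θ = 317° → φ = 60.362°, λ = -127.740°.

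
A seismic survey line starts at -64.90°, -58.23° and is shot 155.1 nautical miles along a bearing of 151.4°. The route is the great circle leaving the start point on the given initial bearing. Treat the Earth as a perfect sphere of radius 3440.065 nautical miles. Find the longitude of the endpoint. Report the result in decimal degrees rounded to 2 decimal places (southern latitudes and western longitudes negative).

longitude -55.05°

The arc subtends δ = 155.1/3440.065 = 0.045086 rad at the centre.
With φ₁ = -64.90° = -1.132719 rad and θ = 151.4° = 2.642428 rad:
Applying the spherical law of cosines for sides, sin φ₂ = sin φ₁ cos δ + cos φ₁ sin δ cos θ = -0.921435, so φ₂ = -67.14°.
Δλ = atan2( sin θ sin δ cos φ₁ , cos δ − sin φ₁ sin φ₂ ) = atan2(0.009152, 0.164561) = 0.055558 rad = 3.18°.
λ₂ = -58.23° + 3.18° = -55.05°.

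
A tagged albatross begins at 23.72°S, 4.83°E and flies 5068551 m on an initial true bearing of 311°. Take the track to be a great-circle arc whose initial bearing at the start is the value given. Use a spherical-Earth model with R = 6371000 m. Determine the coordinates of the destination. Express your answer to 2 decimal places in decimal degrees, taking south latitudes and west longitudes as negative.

Central angle δ = d/R = 0.795566 rad.
Start latitude φ₁ = -0.413992 rad; initial bearing θ = 5.427974 rad.
sin φ₂ = sin φ₁ cos δ + cos φ₁ sin δ cos θ = (-0.402267)(0.699881) + (0.915522)(0.714260)(0.656059) = 0.147471
φ₂ = asin(0.147471) = 0.148011 rad = 8.48°.
Then Δλ = atan2(-0.493520, 0.759204) = -0.576410 rad, from sin θ sin δ cos φ₁ over cos δ − sin φ₁ sin φ₂.
λ₂ = 4.83° + -33.03° = -28.20°.

latitude 8.48°, longitude -28.20°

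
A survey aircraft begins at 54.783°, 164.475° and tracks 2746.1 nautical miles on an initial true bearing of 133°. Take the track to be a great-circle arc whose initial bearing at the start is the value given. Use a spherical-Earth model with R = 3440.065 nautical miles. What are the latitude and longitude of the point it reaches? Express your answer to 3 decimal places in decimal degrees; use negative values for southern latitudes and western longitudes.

Angular distance δ = d/R = 2746.1 / 3440.065 = 0.798270 rad.
With φ₁ = 54.783° = 0.956144 rad and θ = 133° = 2.321288 rad:
Applying the spherical law of cosines for sides, sin φ₂ = sin φ₁ cos δ + cos φ₁ sin δ cos θ = 0.288549, so φ₂ = 16.771°.
Δλ = atan2( sin θ sin δ cos φ₁ , cos δ − sin φ₁ sin φ₂ ) = atan2(0.302038, 0.462210) = 0.578808 rad = 33.163°.
λ₂ = 164.475° + 33.163° = 197.638°, normalized to (−180°, 180°] → -162.362°.

latitude 16.771°, longitude -162.362°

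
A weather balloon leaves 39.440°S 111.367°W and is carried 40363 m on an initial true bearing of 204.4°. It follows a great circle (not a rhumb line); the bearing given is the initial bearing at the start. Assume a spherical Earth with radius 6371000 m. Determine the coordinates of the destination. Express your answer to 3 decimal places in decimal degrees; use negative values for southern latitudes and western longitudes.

latitude -39.770°, longitude -111.562°

Central angle δ = d/R = 0.006335 rad.
Start latitude φ₁ = -0.688358 rad; initial bearing θ = 3.567453 rad.
Destination latitude: φ₂ = arcsin( sin φ₁ cos δ + cos φ₁ sin δ cos θ ) = arcsin(-0.639713) = -39.770°.
Then Δλ = atan2(-0.002021, 0.593590) = -0.003405 rad, from sin θ sin δ cos φ₁ over cos δ − sin φ₁ sin φ₂.
Hence λ₂ = -111.367° + -0.195° = -111.562°.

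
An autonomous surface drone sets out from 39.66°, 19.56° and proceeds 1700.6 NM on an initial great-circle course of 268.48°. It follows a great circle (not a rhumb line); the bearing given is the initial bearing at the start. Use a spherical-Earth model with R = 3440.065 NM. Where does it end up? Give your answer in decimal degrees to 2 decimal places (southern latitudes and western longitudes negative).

Central angle δ = d/R = 0.494351 rad.
Start latitude φ₁ = 0.692198 rad; initial bearing θ = 4.685860 rad.
sin φ₂ = sin φ₁ cos δ + cos φ₁ sin δ cos θ = (0.638231)(0.880277) + (0.769845)(0.474461)(-0.026526) = 0.552131
φ₂ = asin(0.552131) = 0.584918 rad = 33.51°.
Then Δλ = atan2(-0.365133, 0.527890) = -0.605122 rad, from sin θ sin δ cos φ₁ over cos δ − sin φ₁ sin φ₂.
λ₂ = λ₁ + Δλ = -15.11°.

latitude 33.51°, longitude -15.11°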